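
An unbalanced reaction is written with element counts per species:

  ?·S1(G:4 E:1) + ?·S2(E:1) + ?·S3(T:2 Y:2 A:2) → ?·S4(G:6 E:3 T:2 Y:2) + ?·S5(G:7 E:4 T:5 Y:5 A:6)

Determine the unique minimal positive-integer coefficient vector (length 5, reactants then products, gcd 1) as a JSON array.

G: 5·4+6·0+6·0 = 20 | 1·6+2·7 = 20
E: 5·1+6·1+6·0 = 11 | 1·3+2·4 = 11
T: 5·0+6·0+6·2 = 12 | 1·2+2·5 = 12
Y: 5·0+6·0+6·2 = 12 | 1·2+2·5 = 12
A: 5·0+6·0+6·2 = 12 | 1·0+2·6 = 12
gcd(5,6,6,1,2) = 1

Coefficients: [5, 6, 6, 1, 2]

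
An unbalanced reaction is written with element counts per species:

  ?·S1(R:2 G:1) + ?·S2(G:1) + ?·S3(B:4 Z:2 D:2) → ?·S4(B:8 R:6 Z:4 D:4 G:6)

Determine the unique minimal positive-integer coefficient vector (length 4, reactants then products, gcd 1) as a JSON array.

Coefficients: [3, 3, 2, 1]

B: 3·0+3·0+2·4 = 8 | 1·8 = 8
R: 3·2+3·0+2·0 = 6 | 1·6 = 6
Z: 3·0+3·0+2·2 = 4 | 1·4 = 4
D: 3·0+3·0+2·2 = 4 | 1·4 = 4
G: 3·1+3·1+2·0 = 6 | 1·6 = 6
gcd(3,3,2,1) = 1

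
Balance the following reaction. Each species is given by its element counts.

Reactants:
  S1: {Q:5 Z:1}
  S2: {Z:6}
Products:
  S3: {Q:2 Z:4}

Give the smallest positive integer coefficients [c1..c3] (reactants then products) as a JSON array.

Q: 2·5+3·0 = 10 | 5·2 = 10
Z: 2·1+3·6 = 20 | 5·4 = 20
gcd(2,3,5) = 1

Coefficients: [2, 3, 5]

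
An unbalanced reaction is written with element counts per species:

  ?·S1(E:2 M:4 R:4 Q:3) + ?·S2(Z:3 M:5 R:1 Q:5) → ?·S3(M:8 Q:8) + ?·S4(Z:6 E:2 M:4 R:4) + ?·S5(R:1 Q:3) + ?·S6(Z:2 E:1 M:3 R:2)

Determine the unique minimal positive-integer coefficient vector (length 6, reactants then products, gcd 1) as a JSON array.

Z: 4·0+6·3 = 18 | 3·0+1·6+6·0+6·2 = 18
E: 4·2+6·0 = 8 | 3·0+1·2+6·0+6·1 = 8
M: 4·4+6·5 = 46 | 3·8+1·4+6·0+6·3 = 46
R: 4·4+6·1 = 22 | 3·0+1·4+6·1+6·2 = 22
Q: 4·3+6·5 = 42 | 3·8+1·0+6·3+6·0 = 42
gcd(4,6,3,1,6,6) = 1

Coefficients: [4, 6, 3, 1, 6, 6]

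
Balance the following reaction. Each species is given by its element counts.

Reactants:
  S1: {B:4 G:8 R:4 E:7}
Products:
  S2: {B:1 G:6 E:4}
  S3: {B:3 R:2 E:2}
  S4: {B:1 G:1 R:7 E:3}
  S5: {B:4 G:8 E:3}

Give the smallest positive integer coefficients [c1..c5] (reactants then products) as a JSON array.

Coefficients: [5, 5, 3, 2, 1]

B: 5·4 = 20 | 5·1+3·3+2·1+1·4 = 20
G: 5·8 = 40 | 5·6+3·0+2·1+1·8 = 40
R: 5·4 = 20 | 5·0+3·2+2·7+1·0 = 20
E: 5·7 = 35 | 5·4+3·2+2·3+1·3 = 35
gcd(5,5,3,2,1) = 1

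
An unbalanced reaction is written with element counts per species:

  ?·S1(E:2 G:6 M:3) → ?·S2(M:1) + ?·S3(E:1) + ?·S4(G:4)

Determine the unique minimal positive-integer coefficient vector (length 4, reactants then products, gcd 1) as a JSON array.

E: 2·2 = 4 | 6·0+4·1+3·0 = 4
G: 2·6 = 12 | 6·0+4·0+3·4 = 12
M: 2·3 = 6 | 6·1+4·0+3·0 = 6
gcd(2,6,4,3) = 1

Coefficients: [2, 6, 4, 3]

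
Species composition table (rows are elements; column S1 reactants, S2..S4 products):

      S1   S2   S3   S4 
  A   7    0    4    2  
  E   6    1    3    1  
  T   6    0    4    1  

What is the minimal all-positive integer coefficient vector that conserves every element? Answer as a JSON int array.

Coefficients: [4, 5, 5, 4]

A: 4·7 = 28 | 5·0+5·4+4·2 = 28
E: 4·6 = 24 | 5·1+5·3+4·1 = 24
T: 4·6 = 24 | 5·0+5·4+4·1 = 24
gcd(4,5,5,4) = 1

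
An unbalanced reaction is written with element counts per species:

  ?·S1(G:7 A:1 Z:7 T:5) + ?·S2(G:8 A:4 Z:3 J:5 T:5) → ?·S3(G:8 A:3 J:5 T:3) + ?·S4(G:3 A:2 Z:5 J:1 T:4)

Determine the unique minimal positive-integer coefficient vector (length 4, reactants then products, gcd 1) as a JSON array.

Coefficients: [1, 6, 5, 5]

G: 1·7+6·8 = 55 | 5·8+5·3 = 55
A: 1·1+6·4 = 25 | 5·3+5·2 = 25
Z: 1·7+6·3 = 25 | 5·0+5·5 = 25
J: 1·0+6·5 = 30 | 5·5+5·1 = 30
T: 1·5+6·5 = 35 | 5·3+5·4 = 35
gcd(1,6,5,5) = 1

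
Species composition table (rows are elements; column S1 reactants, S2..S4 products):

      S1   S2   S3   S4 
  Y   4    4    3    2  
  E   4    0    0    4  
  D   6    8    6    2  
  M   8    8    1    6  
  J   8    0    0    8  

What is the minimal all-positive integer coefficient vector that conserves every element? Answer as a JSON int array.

Y: 5·4 = 20 | 1·4+2·3+5·2 = 20
E: 5·4 = 20 | 1·0+2·0+5·4 = 20
D: 5·6 = 30 | 1·8+2·6+5·2 = 30
M: 5·8 = 40 | 1·8+2·1+5·6 = 40
J: 5·8 = 40 | 1·0+2·0+5·8 = 40
gcd(5,1,2,5) = 1

Coefficients: [5, 1, 2, 5]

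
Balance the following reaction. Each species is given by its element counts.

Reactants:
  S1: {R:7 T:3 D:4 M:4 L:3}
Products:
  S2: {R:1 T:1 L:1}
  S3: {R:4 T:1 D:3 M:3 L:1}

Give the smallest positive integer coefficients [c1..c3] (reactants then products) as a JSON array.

Coefficients: [3, 5, 4]

R: 3·7 = 21 | 5·1+4·4 = 21
T: 3·3 = 9 | 5·1+4·1 = 9
D: 3·4 = 12 | 5·0+4·3 = 12
M: 3·4 = 12 | 5·0+4·3 = 12
L: 3·3 = 9 | 5·1+4·1 = 9
gcd(3,5,4) = 1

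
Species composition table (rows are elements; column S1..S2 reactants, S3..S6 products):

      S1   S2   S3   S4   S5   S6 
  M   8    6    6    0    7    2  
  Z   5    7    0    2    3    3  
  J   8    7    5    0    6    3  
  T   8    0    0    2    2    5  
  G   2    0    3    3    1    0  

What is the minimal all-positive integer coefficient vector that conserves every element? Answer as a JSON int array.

M: 5·8+1·6 = 46 | 1·6+1·0+4·7+6·2 = 46
Z: 5·5+1·7 = 32 | 1·0+1·2+4·3+6·3 = 32
J: 5·8+1·7 = 47 | 1·5+1·0+4·6+6·3 = 47
T: 5·8+1·0 = 40 | 1·0+1·2+4·2+6·5 = 40
G: 5·2+1·0 = 10 | 1·3+1·3+4·1+6·0 = 10
gcd(5,1,1,1,4,6) = 1

Coefficients: [5, 1, 1, 1, 4, 6]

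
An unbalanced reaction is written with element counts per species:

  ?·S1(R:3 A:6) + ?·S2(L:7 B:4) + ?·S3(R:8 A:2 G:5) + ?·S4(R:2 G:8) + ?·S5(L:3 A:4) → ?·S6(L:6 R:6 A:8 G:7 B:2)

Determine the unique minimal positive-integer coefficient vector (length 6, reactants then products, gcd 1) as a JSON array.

L: 4·0+3·7+2·0+4·0+5·3 = 36 | 6·6 = 36
R: 4·3+3·0+2·8+4·2+5·0 = 36 | 6·6 = 36
A: 4·6+3·0+2·2+4·0+5·4 = 48 | 6·8 = 48
G: 4·0+3·0+2·5+4·8+5·0 = 42 | 6·7 = 42
B: 4·0+3·4+2·0+4·0+5·0 = 12 | 6·2 = 12
gcd(4,3,2,4,5,6) = 1

Coefficients: [4, 3, 2, 4, 5, 6]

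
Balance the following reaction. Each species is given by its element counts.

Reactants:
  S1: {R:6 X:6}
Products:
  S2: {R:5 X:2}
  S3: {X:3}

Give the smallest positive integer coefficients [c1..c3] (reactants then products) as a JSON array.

R: 5·6 = 30 | 6·5+6·0 = 30
X: 5·6 = 30 | 6·2+6·3 = 30
gcd(5,6,6) = 1

Coefficients: [5, 6, 6]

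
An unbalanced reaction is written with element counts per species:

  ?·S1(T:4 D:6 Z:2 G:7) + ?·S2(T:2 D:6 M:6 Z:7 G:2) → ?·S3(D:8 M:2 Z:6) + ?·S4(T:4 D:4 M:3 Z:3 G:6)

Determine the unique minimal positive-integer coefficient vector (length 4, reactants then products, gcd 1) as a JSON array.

T: 4·4+4·2 = 24 | 3·0+6·4 = 24
D: 4·6+4·6 = 48 | 3·8+6·4 = 48
M: 4·0+4·6 = 24 | 3·2+6·3 = 24
Z: 4·2+4·7 = 36 | 3·6+6·3 = 36
G: 4·7+4·2 = 36 | 3·0+6·6 = 36
gcd(4,4,3,6) = 1

Coefficients: [4, 4, 3, 6]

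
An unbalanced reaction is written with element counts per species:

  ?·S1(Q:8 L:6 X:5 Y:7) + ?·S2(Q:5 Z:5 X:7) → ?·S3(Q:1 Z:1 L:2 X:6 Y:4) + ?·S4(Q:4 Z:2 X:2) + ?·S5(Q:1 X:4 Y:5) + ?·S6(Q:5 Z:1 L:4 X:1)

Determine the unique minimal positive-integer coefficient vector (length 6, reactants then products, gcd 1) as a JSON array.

Q: 4·8+3·5 = 47 | 2·1+4·4+4·1+5·5 = 47
Z: 4·0+3·5 = 15 | 2·1+4·2+4·0+5·1 = 15
L: 4·6+3·0 = 24 | 2·2+4·0+4·0+5·4 = 24
X: 4·5+3·7 = 41 | 2·6+4·2+4·4+5·1 = 41
Y: 4·7+3·0 = 28 | 2·4+4·0+4·5+5·0 = 28
gcd(4,3,2,4,4,5) = 1

Coefficients: [4, 3, 2, 4, 4, 5]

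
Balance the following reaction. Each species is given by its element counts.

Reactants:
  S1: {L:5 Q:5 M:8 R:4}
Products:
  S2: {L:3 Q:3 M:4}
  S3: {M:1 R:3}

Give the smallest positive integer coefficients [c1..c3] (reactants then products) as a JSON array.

Coefficients: [3, 5, 4]

L: 3·5 = 15 | 5·3+4·0 = 15
Q: 3·5 = 15 | 5·3+4·0 = 15
M: 3·8 = 24 | 5·4+4·1 = 24
R: 3·4 = 12 | 5·0+4·3 = 12
gcd(3,5,4) = 1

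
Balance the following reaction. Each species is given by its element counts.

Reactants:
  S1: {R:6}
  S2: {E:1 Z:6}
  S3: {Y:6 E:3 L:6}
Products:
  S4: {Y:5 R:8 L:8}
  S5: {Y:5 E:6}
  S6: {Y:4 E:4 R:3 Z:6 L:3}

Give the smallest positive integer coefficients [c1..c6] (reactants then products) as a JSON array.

Coefficients: [6, 4, 6, 3, 1, 4]

Y: 6·0+4·0+6·6 = 36 | 3·5+1·5+4·4 = 36
E: 6·0+4·1+6·3 = 22 | 3·0+1·6+4·4 = 22
R: 6·6+4·0+6·0 = 36 | 3·8+1·0+4·3 = 36
Z: 6·0+4·6+6·0 = 24 | 3·0+1·0+4·6 = 24
L: 6·0+4·0+6·6 = 36 | 3·8+1·0+4·3 = 36
gcd(6,4,6,3,1,4) = 1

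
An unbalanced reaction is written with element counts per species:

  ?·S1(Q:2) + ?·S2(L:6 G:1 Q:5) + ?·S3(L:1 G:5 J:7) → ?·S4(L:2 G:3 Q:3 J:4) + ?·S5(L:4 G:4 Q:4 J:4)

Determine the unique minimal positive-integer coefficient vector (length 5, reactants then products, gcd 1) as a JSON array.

Coefficients: [6, 2, 4, 6, 1]

L: 6·0+2·6+4·1 = 16 | 6·2+1·4 = 16
G: 6·0+2·1+4·5 = 22 | 6·3+1·4 = 22
Q: 6·2+2·5+4·0 = 22 | 6·3+1·4 = 22
J: 6·0+2·0+4·7 = 28 | 6·4+1·4 = 28
gcd(6,2,4,6,1) = 1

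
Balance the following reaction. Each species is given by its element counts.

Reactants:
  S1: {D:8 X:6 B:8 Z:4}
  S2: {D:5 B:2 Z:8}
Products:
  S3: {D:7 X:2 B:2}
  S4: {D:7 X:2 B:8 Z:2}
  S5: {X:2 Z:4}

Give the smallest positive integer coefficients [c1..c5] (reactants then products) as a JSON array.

Coefficients: [2, 1, 1, 2, 3]

D: 2·8+1·5 = 21 | 1·7+2·7+3·0 = 21
X: 2·6+1·0 = 12 | 1·2+2·2+3·2 = 12
B: 2·8+1·2 = 18 | 1·2+2·8+3·0 = 18
Z: 2·4+1·8 = 16 | 1·0+2·2+3·4 = 16
gcd(2,1,1,2,3) = 1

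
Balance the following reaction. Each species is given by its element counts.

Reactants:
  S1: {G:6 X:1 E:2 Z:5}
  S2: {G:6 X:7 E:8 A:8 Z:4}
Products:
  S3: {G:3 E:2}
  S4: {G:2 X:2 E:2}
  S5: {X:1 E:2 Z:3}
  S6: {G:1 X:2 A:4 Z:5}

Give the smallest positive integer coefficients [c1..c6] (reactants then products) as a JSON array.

Coefficients: [3, 2, 6, 4, 1, 4]

G: 3·6+2·6 = 30 | 6·3+4·2+1·0+4·1 = 30
X: 3·1+2·7 = 17 | 6·0+4·2+1·1+4·2 = 17
E: 3·2+2·8 = 22 | 6·2+4·2+1·2+4·0 = 22
A: 3·0+2·8 = 16 | 6·0+4·0+1·0+4·4 = 16
Z: 3·5+2·4 = 23 | 6·0+4·0+1·3+4·5 = 23
gcd(3,2,6,4,1,4) = 1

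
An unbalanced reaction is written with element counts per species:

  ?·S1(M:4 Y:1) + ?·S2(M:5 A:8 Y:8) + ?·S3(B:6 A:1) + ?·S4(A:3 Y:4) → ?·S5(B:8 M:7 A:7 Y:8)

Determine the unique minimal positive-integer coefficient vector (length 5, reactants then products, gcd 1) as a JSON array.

B: 4·0+1·0+4·6+3·0 = 24 | 3·8 = 24
M: 4·4+1·5+4·0+3·0 = 21 | 3·7 = 21
A: 4·0+1·8+4·1+3·3 = 21 | 3·7 = 21
Y: 4·1+1·8+4·0+3·4 = 24 | 3·8 = 24
gcd(4,1,4,3,3) = 1

Coefficients: [4, 1, 4, 3, 3]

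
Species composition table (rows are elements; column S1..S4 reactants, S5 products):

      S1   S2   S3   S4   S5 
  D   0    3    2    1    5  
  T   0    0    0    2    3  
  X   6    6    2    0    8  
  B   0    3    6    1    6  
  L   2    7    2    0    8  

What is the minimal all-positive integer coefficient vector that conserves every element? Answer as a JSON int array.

D: 1·0+4·3+1·2+6·1 = 20 | 4·5 = 20
T: 1·0+4·0+1·0+6·2 = 12 | 4·3 = 12
X: 1·6+4·6+1·2+6·0 = 32 | 4·8 = 32
B: 1·0+4·3+1·6+6·1 = 24 | 4·6 = 24
L: 1·2+4·7+1·2+6·0 = 32 | 4·8 = 32
gcd(1,4,1,6,4) = 1

Coefficients: [1, 4, 1, 6, 4]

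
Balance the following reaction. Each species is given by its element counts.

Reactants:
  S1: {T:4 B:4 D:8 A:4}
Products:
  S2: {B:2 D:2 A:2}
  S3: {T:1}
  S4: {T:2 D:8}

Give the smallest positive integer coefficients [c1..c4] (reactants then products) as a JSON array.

T: 2·4 = 8 | 4·0+6·1+1·2 = 8
B: 2·4 = 8 | 4·2+6·0+1·0 = 8
D: 2·8 = 16 | 4·2+6·0+1·8 = 16
A: 2·4 = 8 | 4·2+6·0+1·0 = 8
gcd(2,4,6,1) = 1

Coefficients: [2, 4, 6, 1]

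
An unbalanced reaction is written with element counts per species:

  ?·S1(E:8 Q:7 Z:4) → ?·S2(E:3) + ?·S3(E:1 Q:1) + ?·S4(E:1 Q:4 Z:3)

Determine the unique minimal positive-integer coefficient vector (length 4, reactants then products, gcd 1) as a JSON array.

E: 3·8 = 24 | 5·3+5·1+4·1 = 24
Q: 3·7 = 21 | 5·0+5·1+4·4 = 21
Z: 3·4 = 12 | 5·0+5·0+4·3 = 12
gcd(3,5,5,4) = 1

Coefficients: [3, 5, 5, 4]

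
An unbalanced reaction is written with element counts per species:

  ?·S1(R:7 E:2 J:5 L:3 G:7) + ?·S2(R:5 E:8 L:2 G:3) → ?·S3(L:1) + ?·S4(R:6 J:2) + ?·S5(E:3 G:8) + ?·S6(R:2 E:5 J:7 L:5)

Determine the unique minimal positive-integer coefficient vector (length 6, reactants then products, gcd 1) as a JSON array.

Coefficients: [3, 1, 6, 4, 3, 1]

R: 3·7+1·5 = 26 | 6·0+4·6+3·0+1·2 = 26
E: 3·2+1·8 = 14 | 6·0+4·0+3·3+1·5 = 14
J: 3·5+1·0 = 15 | 6·0+4·2+3·0+1·7 = 15
L: 3·3+1·2 = 11 | 6·1+4·0+3·0+1·5 = 11
G: 3·7+1·3 = 24 | 6·0+4·0+3·8+1·0 = 24
gcd(3,1,6,4,3,1) = 1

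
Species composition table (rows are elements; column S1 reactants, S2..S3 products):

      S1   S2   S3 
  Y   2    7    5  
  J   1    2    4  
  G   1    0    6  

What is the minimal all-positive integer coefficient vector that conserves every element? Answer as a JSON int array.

Coefficients: [6, 1, 1]

Y: 6·2 = 12 | 1·7+1·5 = 12
J: 6·1 = 6 | 1·2+1·4 = 6
G: 6·1 = 6 | 1·0+1·6 = 6
gcd(6,1,1) = 1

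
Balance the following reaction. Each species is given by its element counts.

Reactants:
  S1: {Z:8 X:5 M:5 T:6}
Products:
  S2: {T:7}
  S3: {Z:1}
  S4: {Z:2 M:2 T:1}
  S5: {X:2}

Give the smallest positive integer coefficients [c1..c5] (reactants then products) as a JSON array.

Z: 2·8 = 16 | 1·0+6·1+5·2+5·0 = 16
X: 2·5 = 10 | 1·0+6·0+5·0+5·2 = 10
M: 2·5 = 10 | 1·0+6·0+5·2+5·0 = 10
T: 2·6 = 12 | 1·7+6·0+5·1+5·0 = 12
gcd(2,1,6,5,5) = 1

Coefficients: [2, 1, 6, 5, 5]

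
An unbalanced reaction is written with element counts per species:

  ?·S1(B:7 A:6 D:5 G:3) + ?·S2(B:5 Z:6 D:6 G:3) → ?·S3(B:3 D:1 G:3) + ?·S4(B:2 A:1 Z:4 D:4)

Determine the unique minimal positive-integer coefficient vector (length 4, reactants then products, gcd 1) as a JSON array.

Coefficients: [1, 4, 5, 6]

B: 1·7+4·5 = 27 | 5·3+6·2 = 27
A: 1·6+4·0 = 6 | 5·0+6·1 = 6
Z: 1·0+4·6 = 24 | 5·0+6·4 = 24
D: 1·5+4·6 = 29 | 5·1+6·4 = 29
G: 1·3+4·3 = 15 | 5·3+6·0 = 15
gcd(1,4,5,6) = 1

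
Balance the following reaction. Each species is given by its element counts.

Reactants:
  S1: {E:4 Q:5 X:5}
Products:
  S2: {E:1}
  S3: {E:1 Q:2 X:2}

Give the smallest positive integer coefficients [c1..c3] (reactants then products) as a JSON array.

E: 2·4 = 8 | 3·1+5·1 = 8
Q: 2·5 = 10 | 3·0+5·2 = 10
X: 2·5 = 10 | 3·0+5·2 = 10
gcd(2,3,5) = 1

Coefficients: [2, 3, 5]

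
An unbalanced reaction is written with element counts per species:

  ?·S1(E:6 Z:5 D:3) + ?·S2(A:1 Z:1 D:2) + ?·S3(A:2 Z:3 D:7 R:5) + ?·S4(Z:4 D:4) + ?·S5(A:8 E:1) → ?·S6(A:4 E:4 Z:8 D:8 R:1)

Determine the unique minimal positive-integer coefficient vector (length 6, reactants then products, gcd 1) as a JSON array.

Coefficients: [3, 2, 1, 5, 2, 5]

A: 3·0+2·1+1·2+5·0+2·8 = 20 | 5·4 = 20
E: 3·6+2·0+1·0+5·0+2·1 = 20 | 5·4 = 20
Z: 3·5+2·1+1·3+5·4+2·0 = 40 | 5·8 = 40
D: 3·3+2·2+1·7+5·4+2·0 = 40 | 5·8 = 40
R: 3·0+2·0+1·5+5·0+2·0 = 5 | 5·1 = 5
gcd(3,2,1,5,2,5) = 1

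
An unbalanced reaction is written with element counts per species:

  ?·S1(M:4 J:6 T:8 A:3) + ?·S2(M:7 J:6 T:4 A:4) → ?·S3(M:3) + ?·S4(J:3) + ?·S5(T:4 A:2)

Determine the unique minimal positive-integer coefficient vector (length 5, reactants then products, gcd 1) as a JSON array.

M: 2·4+1·7 = 15 | 5·3+6·0+5·0 = 15
J: 2·6+1·6 = 18 | 5·0+6·3+5·0 = 18
T: 2·8+1·4 = 20 | 5·0+6·0+5·4 = 20
A: 2·3+1·4 = 10 | 5·0+6·0+5·2 = 10
gcd(2,1,5,6,5) = 1

Coefficients: [2, 1, 5, 6, 5]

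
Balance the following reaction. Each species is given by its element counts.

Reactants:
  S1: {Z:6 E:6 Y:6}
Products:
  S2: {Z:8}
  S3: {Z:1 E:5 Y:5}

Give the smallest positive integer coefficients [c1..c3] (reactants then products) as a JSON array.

Z: 5·6 = 30 | 3·8+6·1 = 30
E: 5·6 = 30 | 3·0+6·5 = 30
Y: 5·6 = 30 | 3·0+6·5 = 30
gcd(5,3,6) = 1

Coefficients: [5, 3, 6]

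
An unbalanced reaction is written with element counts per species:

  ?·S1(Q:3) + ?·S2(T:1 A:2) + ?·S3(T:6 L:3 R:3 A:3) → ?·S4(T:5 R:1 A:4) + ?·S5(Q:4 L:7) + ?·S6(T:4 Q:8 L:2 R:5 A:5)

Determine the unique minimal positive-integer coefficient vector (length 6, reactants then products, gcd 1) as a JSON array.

T: 4·0+6·1+3·6 = 24 | 4·5+1·0+1·4 = 24
Q: 4·3+6·0+3·0 = 12 | 4·0+1·4+1·8 = 12
L: 4·0+6·0+3·3 = 9 | 4·0+1·7+1·2 = 9
R: 4·0+6·0+3·3 = 9 | 4·1+1·0+1·5 = 9
A: 4·0+6·2+3·3 = 21 | 4·4+1·0+1·5 = 21
gcd(4,6,3,4,1,1) = 1

Coefficients: [4, 6, 3, 4, 1, 1]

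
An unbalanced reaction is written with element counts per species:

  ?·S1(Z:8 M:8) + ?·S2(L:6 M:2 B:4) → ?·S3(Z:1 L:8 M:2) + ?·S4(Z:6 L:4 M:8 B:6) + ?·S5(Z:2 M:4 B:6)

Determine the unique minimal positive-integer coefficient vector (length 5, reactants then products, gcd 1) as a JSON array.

Z: 2·8+6·0 = 16 | 4·1+1·6+3·2 = 16
L: 2·0+6·6 = 36 | 4·8+1·4+3·0 = 36
M: 2·8+6·2 = 28 | 4·2+1·8+3·4 = 28
B: 2·0+6·4 = 24 | 4·0+1·6+3·6 = 24
gcd(2,6,4,1,3) = 1

Coefficients: [2, 6, 4, 1, 3]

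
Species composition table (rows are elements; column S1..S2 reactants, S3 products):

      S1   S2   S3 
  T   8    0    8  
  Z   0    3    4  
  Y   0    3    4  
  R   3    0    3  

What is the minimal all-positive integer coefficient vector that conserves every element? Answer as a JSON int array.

T: 3·8+4·0 = 24 | 3·8 = 24
Z: 3·0+4·3 = 12 | 3·4 = 12
Y: 3·0+4·3 = 12 | 3·4 = 12
R: 3·3+4·0 = 9 | 3·3 = 9
gcd(3,4,3) = 1

Coefficients: [3, 4, 3]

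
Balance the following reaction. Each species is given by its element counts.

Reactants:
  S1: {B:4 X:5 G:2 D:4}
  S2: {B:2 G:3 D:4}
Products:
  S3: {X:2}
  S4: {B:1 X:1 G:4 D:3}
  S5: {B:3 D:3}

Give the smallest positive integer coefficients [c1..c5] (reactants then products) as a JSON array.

Coefficients: [2, 4, 3, 4, 4]

B: 2·4+4·2 = 16 | 3·0+4·1+4·3 = 16
X: 2·5+4·0 = 10 | 3·2+4·1+4·0 = 10
G: 2·2+4·3 = 16 | 3·0+4·4+4·0 = 16
D: 2·4+4·4 = 24 | 3·0+4·3+4·3 = 24
gcd(2,4,3,4,4) = 1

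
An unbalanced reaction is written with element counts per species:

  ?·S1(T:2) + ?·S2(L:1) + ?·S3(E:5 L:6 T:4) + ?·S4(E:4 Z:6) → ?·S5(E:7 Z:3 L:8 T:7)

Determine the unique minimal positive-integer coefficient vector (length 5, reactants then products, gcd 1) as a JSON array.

Coefficients: [3, 4, 2, 1, 2]

E: 3·0+4·0+2·5+1·4 = 14 | 2·7 = 14
Z: 3·0+4·0+2·0+1·6 = 6 | 2·3 = 6
L: 3·0+4·1+2·6+1·0 = 16 | 2·8 = 16
T: 3·2+4·0+2·4+1·0 = 14 | 2·7 = 14
gcd(3,4,2,1,2) = 1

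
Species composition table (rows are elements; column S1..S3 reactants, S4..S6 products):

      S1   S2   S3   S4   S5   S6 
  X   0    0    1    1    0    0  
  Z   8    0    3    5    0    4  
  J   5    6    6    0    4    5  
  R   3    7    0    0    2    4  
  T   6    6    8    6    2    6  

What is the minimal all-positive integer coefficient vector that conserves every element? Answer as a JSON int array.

Coefficients: [3, 3, 2, 2, 5, 5]

X: 3·0+3·0+2·1 = 2 | 2·1+5·0+5·0 = 2
Z: 3·8+3·0+2·3 = 30 | 2·5+5·0+5·4 = 30
J: 3·5+3·6+2·6 = 45 | 2·0+5·4+5·5 = 45
R: 3·3+3·7+2·0 = 30 | 2·0+5·2+5·4 = 30
T: 3·6+3·6+2·8 = 52 | 2·6+5·2+5·6 = 52
gcd(3,3,2,2,5,5) = 1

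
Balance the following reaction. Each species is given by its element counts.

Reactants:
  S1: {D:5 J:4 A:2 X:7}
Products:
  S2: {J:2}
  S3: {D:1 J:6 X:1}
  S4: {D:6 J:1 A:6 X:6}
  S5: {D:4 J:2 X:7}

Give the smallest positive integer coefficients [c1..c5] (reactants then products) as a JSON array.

Coefficients: [6, 1, 2, 2, 4]

D: 6·5 = 30 | 1·0+2·1+2·6+4·4 = 30
J: 6·4 = 24 | 1·2+2·6+2·1+4·2 = 24
A: 6·2 = 12 | 1·0+2·0+2·6+4·0 = 12
X: 6·7 = 42 | 1·0+2·1+2·6+4·7 = 42
gcd(6,1,2,2,4) = 1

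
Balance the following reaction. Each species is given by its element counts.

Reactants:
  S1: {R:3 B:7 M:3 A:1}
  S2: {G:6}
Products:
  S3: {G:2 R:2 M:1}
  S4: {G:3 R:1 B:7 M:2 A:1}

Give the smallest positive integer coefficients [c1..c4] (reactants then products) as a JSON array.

G: 6·0+5·6 = 30 | 6·2+6·3 = 30
R: 6·3+5·0 = 18 | 6·2+6·1 = 18
B: 6·7+5·0 = 42 | 6·0+6·7 = 42
M: 6·3+5·0 = 18 | 6·1+6·2 = 18
A: 6·1+5·0 = 6 | 6·0+6·1 = 6
gcd(6,5,6,6) = 1

Coefficients: [6, 5, 6, 6]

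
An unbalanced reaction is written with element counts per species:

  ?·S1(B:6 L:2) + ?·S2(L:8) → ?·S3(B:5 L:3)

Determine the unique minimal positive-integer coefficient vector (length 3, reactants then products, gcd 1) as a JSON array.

Coefficients: [5, 1, 6]

B: 5·6+1·0 = 30 | 6·5 = 30
L: 5·2+1·8 = 18 | 6·3 = 18
gcd(5,1,6) = 1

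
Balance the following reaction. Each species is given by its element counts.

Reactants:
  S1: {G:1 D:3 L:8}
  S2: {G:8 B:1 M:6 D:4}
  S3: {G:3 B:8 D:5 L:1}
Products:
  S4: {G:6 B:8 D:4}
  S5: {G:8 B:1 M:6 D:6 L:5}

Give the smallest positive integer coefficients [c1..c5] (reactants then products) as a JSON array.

G: 3·1+5·8+1·3 = 46 | 1·6+5·8 = 46
B: 3·0+5·1+1·8 = 13 | 1·8+5·1 = 13
M: 3·0+5·6+1·0 = 30 | 1·0+5·6 = 30
D: 3·3+5·4+1·5 = 34 | 1·4+5·6 = 34
L: 3·8+5·0+1·1 = 25 | 1·0+5·5 = 25
gcd(3,5,1,1,5) = 1

Coefficients: [3, 5, 1, 1, 5]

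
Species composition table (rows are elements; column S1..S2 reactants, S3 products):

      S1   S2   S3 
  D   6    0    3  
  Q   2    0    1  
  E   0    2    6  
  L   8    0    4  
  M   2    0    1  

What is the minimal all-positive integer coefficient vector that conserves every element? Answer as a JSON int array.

Coefficients: [1, 6, 2]

D: 1·6+6·0 = 6 | 2·3 = 6
Q: 1·2+6·0 = 2 | 2·1 = 2
E: 1·0+6·2 = 12 | 2·6 = 12
L: 1·8+6·0 = 8 | 2·4 = 8
M: 1·2+6·0 = 2 | 2·1 = 2
gcd(1,6,2) = 1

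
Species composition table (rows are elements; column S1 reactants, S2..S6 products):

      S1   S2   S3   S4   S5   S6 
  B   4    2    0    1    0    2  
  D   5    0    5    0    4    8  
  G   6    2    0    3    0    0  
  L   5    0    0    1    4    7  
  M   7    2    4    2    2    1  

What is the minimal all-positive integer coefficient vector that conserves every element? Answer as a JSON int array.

B: 5·4 = 20 | 6·2+1·0+6·1+3·0+1·2 = 20
D: 5·5 = 25 | 6·0+1·5+6·0+3·4+1·8 = 25
G: 5·6 = 30 | 6·2+1·0+6·3+3·0+1·0 = 30
L: 5·5 = 25 | 6·0+1·0+6·1+3·4+1·7 = 25
M: 5·7 = 35 | 6·2+1·4+6·2+3·2+1·1 = 35
gcd(5,6,1,6,3,1) = 1

Coefficients: [5, 6, 1, 6, 3, 1]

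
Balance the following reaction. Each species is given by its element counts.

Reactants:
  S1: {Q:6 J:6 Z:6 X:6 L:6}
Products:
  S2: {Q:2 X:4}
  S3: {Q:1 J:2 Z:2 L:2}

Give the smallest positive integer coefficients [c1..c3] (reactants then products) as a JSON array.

Q: 2·6 = 12 | 3·2+6·1 = 12
J: 2·6 = 12 | 3·0+6·2 = 12
Z: 2·6 = 12 | 3·0+6·2 = 12
X: 2·6 = 12 | 3·4+6·0 = 12
L: 2·6 = 12 | 3·0+6·2 = 12
gcd(2,3,6) = 1

Coefficients: [2, 3, 6]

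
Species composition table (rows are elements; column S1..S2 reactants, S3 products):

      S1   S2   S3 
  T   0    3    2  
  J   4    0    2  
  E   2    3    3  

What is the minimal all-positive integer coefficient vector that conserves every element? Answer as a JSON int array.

Coefficients: [3, 4, 6]

T: 3·0+4·3 = 12 | 6·2 = 12
J: 3·4+4·0 = 12 | 6·2 = 12
E: 3·2+4·3 = 18 | 6·3 = 18
gcd(3,4,6) = 1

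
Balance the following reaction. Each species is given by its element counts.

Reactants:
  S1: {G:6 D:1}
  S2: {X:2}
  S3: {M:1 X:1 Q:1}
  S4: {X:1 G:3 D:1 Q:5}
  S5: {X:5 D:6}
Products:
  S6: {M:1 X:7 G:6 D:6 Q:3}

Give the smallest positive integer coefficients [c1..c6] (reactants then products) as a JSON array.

Coefficients: [4, 4, 5, 2, 4, 5]

M: 4·0+4·0+5·1+2·0+4·0 = 5 | 5·1 = 5
X: 4·0+4·2+5·1+2·1+4·5 = 35 | 5·7 = 35
G: 4·6+4·0+5·0+2·3+4·0 = 30 | 5·6 = 30
D: 4·1+4·0+5·0+2·1+4·6 = 30 | 5·6 = 30
Q: 4·0+4·0+5·1+2·5+4·0 = 15 | 5·3 = 15
gcd(4,4,5,2,4,5) = 1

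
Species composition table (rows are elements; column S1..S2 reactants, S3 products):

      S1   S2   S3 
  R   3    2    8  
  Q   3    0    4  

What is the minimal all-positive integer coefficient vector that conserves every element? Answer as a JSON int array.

R: 4·3+6·2 = 24 | 3·8 = 24
Q: 4·3+6·0 = 12 | 3·4 = 12
gcd(4,6,3) = 1

Coefficients: [4, 6, 3]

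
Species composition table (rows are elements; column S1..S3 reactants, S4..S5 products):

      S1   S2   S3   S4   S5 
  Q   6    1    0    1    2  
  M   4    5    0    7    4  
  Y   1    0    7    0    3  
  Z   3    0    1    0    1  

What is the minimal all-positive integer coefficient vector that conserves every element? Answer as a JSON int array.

Coefficients: [1, 6, 2, 2, 5]

Q: 1·6+6·1+2·0 = 12 | 2·1+5·2 = 12
M: 1·4+6·5+2·0 = 34 | 2·7+5·4 = 34
Y: 1·1+6·0+2·7 = 15 | 2·0+5·3 = 15
Z: 1·3+6·0+2·1 = 5 | 2·0+5·1 = 5
gcd(1,6,2,2,5) = 1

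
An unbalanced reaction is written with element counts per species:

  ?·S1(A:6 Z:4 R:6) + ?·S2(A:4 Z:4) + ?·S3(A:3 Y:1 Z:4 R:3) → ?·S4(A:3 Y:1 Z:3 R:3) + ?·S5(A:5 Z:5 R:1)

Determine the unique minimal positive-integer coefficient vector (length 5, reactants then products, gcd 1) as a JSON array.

A: 1·6+6·4+2·3 = 36 | 2·3+6·5 = 36
Y: 1·0+6·0+2·1 = 2 | 2·1+6·0 = 2
Z: 1·4+6·4+2·4 = 36 | 2·3+6·5 = 36
R: 1·6+6·0+2·3 = 12 | 2·3+6·1 = 12
gcd(1,6,2,2,6) = 1

Coefficients: [1, 6, 2, 2, 6]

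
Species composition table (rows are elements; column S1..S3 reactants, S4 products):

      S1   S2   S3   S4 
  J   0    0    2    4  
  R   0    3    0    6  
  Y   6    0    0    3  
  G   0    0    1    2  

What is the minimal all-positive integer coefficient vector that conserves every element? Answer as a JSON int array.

J: 1·0+4·0+4·2 = 8 | 2·4 = 8
R: 1·0+4·3+4·0 = 12 | 2·6 = 12
Y: 1·6+4·0+4·0 = 6 | 2·3 = 6
G: 1·0+4·0+4·1 = 4 | 2·2 = 4
gcd(1,4,4,2) = 1

Coefficients: [1, 4, 4, 2]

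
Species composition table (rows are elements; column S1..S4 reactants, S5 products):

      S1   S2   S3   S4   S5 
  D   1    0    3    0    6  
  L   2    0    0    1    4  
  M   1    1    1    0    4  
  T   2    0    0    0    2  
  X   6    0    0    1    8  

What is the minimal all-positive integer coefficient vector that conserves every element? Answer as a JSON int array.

Coefficients: [3, 4, 5, 6, 3]

D: 3·1+4·0+5·3+6·0 = 18 | 3·6 = 18
L: 3·2+4·0+5·0+6·1 = 12 | 3·4 = 12
M: 3·1+4·1+5·1+6·0 = 12 | 3·4 = 12
T: 3·2+4·0+5·0+6·0 = 6 | 3·2 = 6
X: 3·6+4·0+5·0+6·1 = 24 | 3·8 = 24
gcd(3,4,5,6,3) = 1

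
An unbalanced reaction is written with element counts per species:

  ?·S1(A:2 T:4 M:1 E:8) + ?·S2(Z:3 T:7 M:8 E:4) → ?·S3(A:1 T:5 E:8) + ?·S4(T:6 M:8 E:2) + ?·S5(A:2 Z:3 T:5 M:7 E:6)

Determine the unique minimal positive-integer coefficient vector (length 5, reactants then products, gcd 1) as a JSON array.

Coefficients: [5, 3, 4, 1, 3]

A: 5·2+3·0 = 10 | 4·1+1·0+3·2 = 10
Z: 5·0+3·3 = 9 | 4·0+1·0+3·3 = 9
T: 5·4+3·7 = 41 | 4·5+1·6+3·5 = 41
M: 5·1+3·8 = 29 | 4·0+1·8+3·7 = 29
E: 5·8+3·4 = 52 | 4·8+1·2+3·6 = 52
gcd(5,3,4,1,3) = 1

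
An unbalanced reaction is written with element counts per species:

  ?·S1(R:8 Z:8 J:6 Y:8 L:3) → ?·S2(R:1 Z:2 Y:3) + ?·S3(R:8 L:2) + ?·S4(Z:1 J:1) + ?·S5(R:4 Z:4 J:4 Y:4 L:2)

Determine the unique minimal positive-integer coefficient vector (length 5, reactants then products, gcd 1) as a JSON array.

Coefficients: [4, 4, 1, 4, 5]

R: 4·8 = 32 | 4·1+1·8+4·0+5·4 = 32
Z: 4·8 = 32 | 4·2+1·0+4·1+5·4 = 32
J: 4·6 = 24 | 4·0+1·0+4·1+5·4 = 24
Y: 4·8 = 32 | 4·3+1·0+4·0+5·4 = 32
L: 4·3 = 12 | 4·0+1·2+4·0+5·2 = 12
gcd(4,4,1,4,5) = 1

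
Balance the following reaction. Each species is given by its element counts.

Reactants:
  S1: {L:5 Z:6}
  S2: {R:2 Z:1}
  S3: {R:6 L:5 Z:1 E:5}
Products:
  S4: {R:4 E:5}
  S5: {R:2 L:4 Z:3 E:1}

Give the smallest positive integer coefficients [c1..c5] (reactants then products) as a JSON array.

R: 2·0+1·2+2·6 = 14 | 1·4+5·2 = 14
L: 2·5+1·0+2·5 = 20 | 1·0+5·4 = 20
Z: 2·6+1·1+2·1 = 15 | 1·0+5·3 = 15
E: 2·0+1·0+2·5 = 10 | 1·5+5·1 = 10
gcd(2,1,2,1,5) = 1

Coefficients: [2, 1, 2, 1, 5]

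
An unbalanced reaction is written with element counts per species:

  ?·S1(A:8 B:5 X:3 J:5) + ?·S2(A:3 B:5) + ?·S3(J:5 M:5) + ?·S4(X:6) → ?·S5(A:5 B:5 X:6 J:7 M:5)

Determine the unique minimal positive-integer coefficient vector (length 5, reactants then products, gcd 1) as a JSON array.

Coefficients: [2, 3, 5, 4, 5]

A: 2·8+3·3+5·0+4·0 = 25 | 5·5 = 25
B: 2·5+3·5+5·0+4·0 = 25 | 5·5 = 25
X: 2·3+3·0+5·0+4·6 = 30 | 5·6 = 30
J: 2·5+3·0+5·5+4·0 = 35 | 5·7 = 35
M: 2·0+3·0+5·5+4·0 = 25 | 5·5 = 25
gcd(2,3,5,4,5) = 1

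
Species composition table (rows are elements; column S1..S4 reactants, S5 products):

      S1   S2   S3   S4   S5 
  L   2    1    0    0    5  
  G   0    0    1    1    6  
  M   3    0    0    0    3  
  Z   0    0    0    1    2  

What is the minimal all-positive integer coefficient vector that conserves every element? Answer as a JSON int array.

Coefficients: [1, 3, 4, 2, 1]

L: 1·2+3·1+4·0+2·0 = 5 | 1·5 = 5
G: 1·0+3·0+4·1+2·1 = 6 | 1·6 = 6
M: 1·3+3·0+4·0+2·0 = 3 | 1·3 = 3
Z: 1·0+3·0+4·0+2·1 = 2 | 1·2 = 2
gcd(1,3,4,2,1) = 1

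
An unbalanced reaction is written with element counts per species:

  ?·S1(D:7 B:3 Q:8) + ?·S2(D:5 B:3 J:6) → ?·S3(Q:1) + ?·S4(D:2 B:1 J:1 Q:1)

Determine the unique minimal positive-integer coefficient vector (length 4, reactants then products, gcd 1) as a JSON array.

Coefficients: [1, 1, 2, 6]

D: 1·7+1·5 = 12 | 2·0+6·2 = 12
B: 1·3+1·3 = 6 | 2·0+6·1 = 6
J: 1·0+1·6 = 6 | 2·0+6·1 = 6
Q: 1·8+1·0 = 8 | 2·1+6·1 = 8
gcd(1,1,2,6) = 1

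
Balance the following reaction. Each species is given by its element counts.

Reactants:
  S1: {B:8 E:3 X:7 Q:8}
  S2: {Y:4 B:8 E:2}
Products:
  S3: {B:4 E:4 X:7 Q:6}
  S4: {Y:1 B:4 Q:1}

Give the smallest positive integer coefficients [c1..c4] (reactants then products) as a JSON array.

Y: 2·0+1·4 = 4 | 2·0+4·1 = 4
B: 2·8+1·8 = 24 | 2·4+4·4 = 24
E: 2·3+1·2 = 8 | 2·4+4·0 = 8
X: 2·7+1·0 = 14 | 2·7+4·0 = 14
Q: 2·8+1·0 = 16 | 2·6+4·1 = 16
gcd(2,1,2,4) = 1

Coefficients: [2, 1, 2, 4]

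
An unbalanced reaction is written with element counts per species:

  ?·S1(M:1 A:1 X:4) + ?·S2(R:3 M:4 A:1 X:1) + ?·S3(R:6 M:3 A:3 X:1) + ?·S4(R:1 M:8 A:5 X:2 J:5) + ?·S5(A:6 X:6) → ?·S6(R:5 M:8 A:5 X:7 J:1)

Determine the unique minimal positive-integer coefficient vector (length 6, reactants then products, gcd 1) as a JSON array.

R: 5·0+6·3+1·6+1·1+1·0 = 25 | 5·5 = 25
M: 5·1+6·4+1·3+1·8+1·0 = 40 | 5·8 = 40
A: 5·1+6·1+1·3+1·5+1·6 = 25 | 5·5 = 25
X: 5·4+6·1+1·1+1·2+1·6 = 35 | 5·7 = 35
J: 5·0+6·0+1·0+1·5+1·0 = 5 | 5·1 = 5
gcd(5,6,1,1,1,5) = 1

Coefficients: [5, 6, 1, 1, 1, 5]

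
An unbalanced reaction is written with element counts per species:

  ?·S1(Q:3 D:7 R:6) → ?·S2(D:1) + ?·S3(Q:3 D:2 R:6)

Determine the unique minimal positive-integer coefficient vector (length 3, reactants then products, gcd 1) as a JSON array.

Coefficients: [1, 5, 1]

Q: 1·3 = 3 | 5·0+1·3 = 3
D: 1·7 = 7 | 5·1+1·2 = 7
R: 1·6 = 6 | 5·0+1·6 = 6
gcd(1,5,1) = 1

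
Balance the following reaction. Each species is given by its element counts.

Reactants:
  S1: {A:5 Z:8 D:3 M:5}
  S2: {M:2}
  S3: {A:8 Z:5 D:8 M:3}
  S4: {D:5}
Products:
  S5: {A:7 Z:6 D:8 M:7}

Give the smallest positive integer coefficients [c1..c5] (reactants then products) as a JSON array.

Coefficients: [1, 5, 2, 1, 3]

A: 1·5+5·0+2·8+1·0 = 21 | 3·7 = 21
Z: 1·8+5·0+2·5+1·0 = 18 | 3·6 = 18
D: 1·3+5·0+2·8+1·5 = 24 | 3·8 = 24
M: 1·5+5·2+2·3+1·0 = 21 | 3·7 = 21
gcd(1,5,2,1,3) = 1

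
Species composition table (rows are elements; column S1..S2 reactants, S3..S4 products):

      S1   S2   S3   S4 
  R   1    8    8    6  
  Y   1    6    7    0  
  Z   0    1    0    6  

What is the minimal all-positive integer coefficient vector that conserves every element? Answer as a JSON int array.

R: 6·1+6·8 = 54 | 6·8+1·6 = 54
Y: 6·1+6·6 = 42 | 6·7+1·0 = 42
Z: 6·0+6·1 = 6 | 6·0+1·6 = 6
gcd(6,6,6,1) = 1

Coefficients: [6, 6, 6, 1]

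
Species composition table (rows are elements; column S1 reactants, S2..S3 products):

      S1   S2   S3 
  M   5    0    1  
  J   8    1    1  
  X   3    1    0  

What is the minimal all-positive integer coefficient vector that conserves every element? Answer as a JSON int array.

M: 1·5 = 5 | 3·0+5·1 = 5
J: 1·8 = 8 | 3·1+5·1 = 8
X: 1·3 = 3 | 3·1+5·0 = 3
gcd(1,3,5) = 1

Coefficients: [1, 3, 5]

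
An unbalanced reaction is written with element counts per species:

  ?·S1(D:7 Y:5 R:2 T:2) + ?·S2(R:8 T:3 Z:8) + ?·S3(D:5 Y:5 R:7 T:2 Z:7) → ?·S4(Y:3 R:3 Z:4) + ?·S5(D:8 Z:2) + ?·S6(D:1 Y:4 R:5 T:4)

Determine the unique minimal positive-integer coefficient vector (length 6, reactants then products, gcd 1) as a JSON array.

Coefficients: [5, 2, 2, 5, 5, 5]

D: 5·7+2·0+2·5 = 45 | 5·0+5·8+5·1 = 45
Y: 5·5+2·0+2·5 = 35 | 5·3+5·0+5·4 = 35
R: 5·2+2·8+2·7 = 40 | 5·3+5·0+5·5 = 40
T: 5·2+2·3+2·2 = 20 | 5·0+5·0+5·4 = 20
Z: 5·0+2·8+2·7 = 30 | 5·4+5·2+5·0 = 30
gcd(5,2,2,5,5,5) = 1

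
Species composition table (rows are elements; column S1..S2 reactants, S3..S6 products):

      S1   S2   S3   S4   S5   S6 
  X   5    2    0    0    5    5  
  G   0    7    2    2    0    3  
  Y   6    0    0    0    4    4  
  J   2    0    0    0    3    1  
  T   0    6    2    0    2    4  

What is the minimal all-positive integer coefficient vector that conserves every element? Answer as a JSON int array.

X: 4·5+5·2 = 30 | 4·0+6·0+1·5+5·5 = 30
G: 4·0+5·7 = 35 | 4·2+6·2+1·0+5·3 = 35
Y: 4·6+5·0 = 24 | 4·0+6·0+1·4+5·4 = 24
J: 4·2+5·0 = 8 | 4·0+6·0+1·3+5·1 = 8
T: 4·0+5·6 = 30 | 4·2+6·0+1·2+5·4 = 30
gcd(4,5,4,6,1,5) = 1

Coefficients: [4, 5, 4, 6, 1, 5]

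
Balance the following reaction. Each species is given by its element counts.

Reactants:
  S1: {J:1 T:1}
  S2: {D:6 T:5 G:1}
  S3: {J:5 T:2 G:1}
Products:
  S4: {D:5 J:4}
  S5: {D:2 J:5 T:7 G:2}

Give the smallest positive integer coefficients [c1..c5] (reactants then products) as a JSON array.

Coefficients: [3, 3, 5, 2, 4]

D: 3·0+3·6+5·0 = 18 | 2·5+4·2 = 18
J: 3·1+3·0+5·5 = 28 | 2·4+4·5 = 28
T: 3·1+3·5+5·2 = 28 | 2·0+4·7 = 28
G: 3·0+3·1+5·1 = 8 | 2·0+4·2 = 8
gcd(3,3,5,2,4) = 1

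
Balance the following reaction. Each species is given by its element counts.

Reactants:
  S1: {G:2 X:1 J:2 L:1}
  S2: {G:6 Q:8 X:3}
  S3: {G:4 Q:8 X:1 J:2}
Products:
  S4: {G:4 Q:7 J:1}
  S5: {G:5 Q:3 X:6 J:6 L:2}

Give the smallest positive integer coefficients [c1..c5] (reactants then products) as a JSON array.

Coefficients: [4, 1, 5, 6, 2]

G: 4·2+1·6+5·4 = 34 | 6·4+2·5 = 34
Q: 4·0+1·8+5·8 = 48 | 6·7+2·3 = 48
X: 4·1+1·3+5·1 = 12 | 6·0+2·6 = 12
J: 4·2+1·0+5·2 = 18 | 6·1+2·6 = 18
L: 4·1+1·0+5·0 = 4 | 6·0+2·2 = 4
gcd(4,1,5,6,2) = 1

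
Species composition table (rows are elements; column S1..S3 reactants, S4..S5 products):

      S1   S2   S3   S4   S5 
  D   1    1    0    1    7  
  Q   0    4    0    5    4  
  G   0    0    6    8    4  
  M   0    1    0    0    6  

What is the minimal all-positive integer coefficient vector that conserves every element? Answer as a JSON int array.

D: 5·1+6·1+6·0 = 11 | 4·1+1·7 = 11
Q: 5·0+6·4+6·0 = 24 | 4·5+1·4 = 24
G: 5·0+6·0+6·6 = 36 | 4·8+1·4 = 36
M: 5·0+6·1+6·0 = 6 | 4·0+1·6 = 6
gcd(5,6,6,4,1) = 1

Coefficients: [5, 6, 6, 4, 1]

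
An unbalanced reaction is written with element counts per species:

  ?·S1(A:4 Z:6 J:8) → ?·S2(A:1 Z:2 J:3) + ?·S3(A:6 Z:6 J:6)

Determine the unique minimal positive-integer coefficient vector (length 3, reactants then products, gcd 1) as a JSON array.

A: 3·4 = 12 | 6·1+1·6 = 12
Z: 3·6 = 18 | 6·2+1·6 = 18
J: 3·8 = 24 | 6·3+1·6 = 24
gcd(3,6,1) = 1

Coefficients: [3, 6, 1]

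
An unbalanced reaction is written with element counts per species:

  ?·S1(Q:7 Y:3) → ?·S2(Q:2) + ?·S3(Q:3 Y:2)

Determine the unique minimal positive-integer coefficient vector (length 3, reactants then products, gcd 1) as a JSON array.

Coefficients: [4, 5, 6]

Q: 4·7 = 28 | 5·2+6·3 = 28
Y: 4·3 = 12 | 5·0+6·2 = 12
gcd(4,5,6) = 1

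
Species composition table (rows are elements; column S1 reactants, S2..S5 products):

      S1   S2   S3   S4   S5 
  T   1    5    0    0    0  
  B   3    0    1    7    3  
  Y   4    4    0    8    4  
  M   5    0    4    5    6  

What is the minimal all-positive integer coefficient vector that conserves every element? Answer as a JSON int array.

Coefficients: [5, 1, 2, 1, 2]

T: 5·1 = 5 | 1·5+2·0+1·0+2·0 = 5
B: 5·3 = 15 | 1·0+2·1+1·7+2·3 = 15
Y: 5·4 = 20 | 1·4+2·0+1·8+2·4 = 20
M: 5·5 = 25 | 1·0+2·4+1·5+2·6 = 25
gcd(5,1,2,1,2) = 1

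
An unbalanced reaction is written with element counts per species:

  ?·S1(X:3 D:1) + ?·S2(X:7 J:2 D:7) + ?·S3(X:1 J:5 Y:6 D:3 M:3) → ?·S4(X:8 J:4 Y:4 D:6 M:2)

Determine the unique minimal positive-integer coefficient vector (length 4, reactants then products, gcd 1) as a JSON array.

Coefficients: [5, 1, 2, 3]

X: 5·3+1·7+2·1 = 24 | 3·8 = 24
J: 5·0+1·2+2·5 = 12 | 3·4 = 12
Y: 5·0+1·0+2·6 = 12 | 3·4 = 12
D: 5·1+1·7+2·3 = 18 | 3·6 = 18
M: 5·0+1·0+2·3 = 6 | 3·2 = 6
gcd(5,1,2,3) = 1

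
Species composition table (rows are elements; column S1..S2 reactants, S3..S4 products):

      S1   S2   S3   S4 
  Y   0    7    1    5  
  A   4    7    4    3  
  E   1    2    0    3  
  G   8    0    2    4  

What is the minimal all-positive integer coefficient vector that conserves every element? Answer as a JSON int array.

Y: 1·0+1·7 = 7 | 2·1+1·5 = 7
A: 1·4+1·7 = 11 | 2·4+1·3 = 11
E: 1·1+1·2 = 3 | 2·0+1·3 = 3
G: 1·8+1·0 = 8 | 2·2+1·4 = 8
gcd(1,1,2,1) = 1

Coefficients: [1, 1, 2, 1]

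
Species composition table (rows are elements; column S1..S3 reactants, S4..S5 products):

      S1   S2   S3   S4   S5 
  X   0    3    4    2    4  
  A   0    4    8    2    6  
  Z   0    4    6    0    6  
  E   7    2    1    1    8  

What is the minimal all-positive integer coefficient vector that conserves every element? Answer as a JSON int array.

Coefficients: [4, 6, 1, 1, 5]

X: 4·0+6·3+1·4 = 22 | 1·2+5·4 = 22
A: 4·0+6·4+1·8 = 32 | 1·2+5·6 = 32
Z: 4·0+6·4+1·6 = 30 | 1·0+5·6 = 30
E: 4·7+6·2+1·1 = 41 | 1·1+5·8 = 41
gcd(4,6,1,1,5) = 1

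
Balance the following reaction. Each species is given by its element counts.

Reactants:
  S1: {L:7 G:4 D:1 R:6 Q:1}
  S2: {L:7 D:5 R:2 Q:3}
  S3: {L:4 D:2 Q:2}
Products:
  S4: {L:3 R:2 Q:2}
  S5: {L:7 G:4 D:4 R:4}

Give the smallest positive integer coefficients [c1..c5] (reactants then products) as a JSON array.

L: 4·7+2·7+1·4 = 46 | 6·3+4·7 = 46
G: 4·4+2·0+1·0 = 16 | 6·0+4·4 = 16
D: 4·1+2·5+1·2 = 16 | 6·0+4·4 = 16
R: 4·6+2·2+1·0 = 28 | 6·2+4·4 = 28
Q: 4·1+2·3+1·2 = 12 | 6·2+4·0 = 12
gcd(4,2,1,6,4) = 1

Coefficients: [4, 2, 1, 6, 4]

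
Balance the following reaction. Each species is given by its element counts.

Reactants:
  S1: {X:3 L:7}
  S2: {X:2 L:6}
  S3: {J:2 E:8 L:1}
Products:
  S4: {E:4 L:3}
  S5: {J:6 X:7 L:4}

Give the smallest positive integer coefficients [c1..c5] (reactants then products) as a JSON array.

J: 1·0+2·0+3·2 = 6 | 6·0+1·6 = 6
E: 1·0+2·0+3·8 = 24 | 6·4+1·0 = 24
X: 1·3+2·2+3·0 = 7 | 6·0+1·7 = 7
L: 1·7+2·6+3·1 = 22 | 6·3+1·4 = 22
gcd(1,2,3,6,1) = 1

Coefficients: [1, 2, 3, 6, 1]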